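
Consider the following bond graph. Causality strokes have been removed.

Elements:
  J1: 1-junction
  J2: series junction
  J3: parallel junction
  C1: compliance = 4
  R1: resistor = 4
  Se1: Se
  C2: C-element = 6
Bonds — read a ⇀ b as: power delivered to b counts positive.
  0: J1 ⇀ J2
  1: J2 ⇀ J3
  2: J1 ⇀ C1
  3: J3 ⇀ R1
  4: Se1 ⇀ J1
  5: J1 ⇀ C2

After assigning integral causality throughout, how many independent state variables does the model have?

2  (C1, C2 all integral)

#4 stroke at J1  (source Se1 imposes e)
#2 stroke at J1  (C1 integral (e out))
#5 stroke at J1  (prefer integral on C2)
#0 stroke at J2  (closing 1-jn rule on J1)
#1 stroke at J3  (J2: last free bond brings flow in)
#3 stroke at R1  (0-jn J3 has e-setter on 1)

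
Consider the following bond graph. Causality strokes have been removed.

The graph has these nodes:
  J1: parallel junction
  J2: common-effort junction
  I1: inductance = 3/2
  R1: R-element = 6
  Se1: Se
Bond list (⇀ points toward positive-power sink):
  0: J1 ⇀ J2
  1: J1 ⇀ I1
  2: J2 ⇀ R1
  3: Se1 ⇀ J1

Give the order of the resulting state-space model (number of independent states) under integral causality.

1  (I1 all integral)

#3 stroke→J1  (Se1 fixes effort; stroke away)
#0 stroke→J2  (common-e at J1 fixed by 3)
#1 stroke→I1  (common-e at J1 fixed by 3)
#2 stroke→R1  (J2 effort already set via bond 0)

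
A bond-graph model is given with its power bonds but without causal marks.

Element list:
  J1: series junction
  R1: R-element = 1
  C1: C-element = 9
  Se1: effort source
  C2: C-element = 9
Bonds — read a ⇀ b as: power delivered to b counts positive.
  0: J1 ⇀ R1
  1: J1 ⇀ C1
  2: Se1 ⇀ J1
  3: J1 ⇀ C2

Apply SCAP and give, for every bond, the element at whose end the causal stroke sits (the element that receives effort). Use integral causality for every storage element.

bond 2 →J1  (Se1 (Se) sets effort on bond)
bond 1 →J1  (C1: C, integral causality)
bond 3 →J1  (C2 outputs effort q/C2)
bond 0 →R1  (J1 needs exactly one f-in)

#0 stroke at R1
#1 stroke at J1
#2 stroke at J1
#3 stroke at J1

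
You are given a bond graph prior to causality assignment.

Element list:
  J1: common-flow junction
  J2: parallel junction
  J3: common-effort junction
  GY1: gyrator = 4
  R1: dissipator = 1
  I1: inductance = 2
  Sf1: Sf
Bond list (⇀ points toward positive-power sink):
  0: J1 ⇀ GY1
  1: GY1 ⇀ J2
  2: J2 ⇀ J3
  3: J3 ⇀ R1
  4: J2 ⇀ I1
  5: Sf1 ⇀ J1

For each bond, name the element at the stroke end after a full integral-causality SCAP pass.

bond 0 →J1
bond 1 →J2
bond 2 →J3
bond 3 →R1
bond 4 →I1
bond 5 →Sf1

b5 stroke→Sf1  (Sf1: flow source, stroke at near end)
b0 stroke→J1  (common-f at J1 fixed by 5)
b1 stroke→J2  (GY1: gyrator matches bond 0)
b2 stroke→J3  (common-e at J2 fixed by 1)
b4 stroke→I1  (J2: bond 1 brought effort, rest push out)
b3 stroke→R1  (J3 effort already set via bond 2)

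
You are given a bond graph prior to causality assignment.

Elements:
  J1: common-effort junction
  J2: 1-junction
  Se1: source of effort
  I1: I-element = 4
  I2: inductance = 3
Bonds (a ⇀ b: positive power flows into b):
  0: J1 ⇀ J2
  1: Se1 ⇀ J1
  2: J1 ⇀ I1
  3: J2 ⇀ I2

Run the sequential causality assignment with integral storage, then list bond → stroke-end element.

#0 stroke at J2
#1 stroke at J1
#2 stroke at I1
#3 stroke at I2

#1 stroke→J1  (Se1 (Se) sets effort on bond)
#0 stroke→J2  (common-e at J1 fixed by 1)
#2 stroke→I1  (0-jn J1 has e-setter on 1)
#3 stroke→I2  (J2 needs exactly one f-in)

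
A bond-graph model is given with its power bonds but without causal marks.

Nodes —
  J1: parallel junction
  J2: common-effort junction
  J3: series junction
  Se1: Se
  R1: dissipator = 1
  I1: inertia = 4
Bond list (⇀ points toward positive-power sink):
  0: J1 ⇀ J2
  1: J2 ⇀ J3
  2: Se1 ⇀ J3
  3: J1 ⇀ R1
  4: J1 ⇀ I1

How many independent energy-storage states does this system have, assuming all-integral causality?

1  (I1 all integral)

bond 2 stroke at J3  (source Se1 imposes e)
bond 1 stroke at J2  (J3 needs exactly one f-in)
bond 0 stroke at J1  (J2 effort already set via bond 1)
bond 3 stroke at R1  (0-jn J1 has e-setter on 0)
bond 4 stroke at I1  (J1: bond 0 brought effort, rest push out)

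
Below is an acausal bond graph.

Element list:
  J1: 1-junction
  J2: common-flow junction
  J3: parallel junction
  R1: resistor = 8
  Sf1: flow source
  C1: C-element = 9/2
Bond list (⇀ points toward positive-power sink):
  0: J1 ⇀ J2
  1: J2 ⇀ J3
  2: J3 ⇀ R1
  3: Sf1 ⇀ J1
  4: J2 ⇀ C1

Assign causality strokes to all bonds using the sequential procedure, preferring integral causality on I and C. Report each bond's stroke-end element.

b0 stroke at J1
b1 stroke at J2
b2 stroke at J3
b3 stroke at Sf1
b4 stroke at J2

β3 |Sf1  (Sf1 fixes flow; stroke at Sf1)
β0 |J1  (J1 flow already set via bond 3)
β1 |J2  (J2 flow already set via bond 0)
β4 |J2  (common-f at J2 fixed by 0)
β2 |J3  (J3 needs exactly one e-in)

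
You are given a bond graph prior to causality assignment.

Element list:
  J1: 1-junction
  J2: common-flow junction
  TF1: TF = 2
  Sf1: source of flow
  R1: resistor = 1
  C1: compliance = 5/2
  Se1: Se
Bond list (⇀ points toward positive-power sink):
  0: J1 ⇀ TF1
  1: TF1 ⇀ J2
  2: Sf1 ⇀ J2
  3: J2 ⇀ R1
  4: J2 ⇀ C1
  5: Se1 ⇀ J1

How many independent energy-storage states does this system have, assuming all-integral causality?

1  (C1 all integral)

β2 |Sf1  (Sf1: flow source, stroke at near end)
β5 |J1  (Se1 fixes effort; stroke away)
β0 |TF1  (J1 needs exactly one f-in)
β1 |J2  (J2: bond 2 brought flow, rest push out)
β3 |J2  (J2 flow already set via bond 2)
β4 |J2  (1-jn J2 has f-setter on 2)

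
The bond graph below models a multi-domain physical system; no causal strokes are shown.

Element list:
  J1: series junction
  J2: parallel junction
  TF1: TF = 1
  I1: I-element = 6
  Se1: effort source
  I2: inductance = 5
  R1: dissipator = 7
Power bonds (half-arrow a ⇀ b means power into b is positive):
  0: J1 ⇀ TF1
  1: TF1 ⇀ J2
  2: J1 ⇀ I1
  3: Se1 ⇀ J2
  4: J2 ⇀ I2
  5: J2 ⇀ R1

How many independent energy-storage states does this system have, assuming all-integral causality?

β3 stroke at J2  (Se1: effort source, stroke at far end)
β1 stroke at TF1  (J2 effort already set via bond 3)
β4 stroke at I2  (J2: bond 3 brought effort, rest push out)
β5 stroke at R1  (J2: bond 3 brought effort, rest push out)
β0 stroke at J1  (TF TF1: opposite of bond 1)
β2 stroke at I1  (J1: last free bond brings flow in)

2  (I1, I2 all integral)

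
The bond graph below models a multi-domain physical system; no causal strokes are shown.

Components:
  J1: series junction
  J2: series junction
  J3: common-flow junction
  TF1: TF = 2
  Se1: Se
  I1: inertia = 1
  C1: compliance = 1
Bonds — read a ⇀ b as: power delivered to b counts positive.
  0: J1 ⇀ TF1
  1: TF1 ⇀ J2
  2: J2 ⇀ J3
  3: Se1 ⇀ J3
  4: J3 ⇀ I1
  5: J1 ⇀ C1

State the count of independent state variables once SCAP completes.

2  (C1, I1 all integral)

b3 stroke at J3  (Se1 fixes effort; stroke away)
b4 stroke at I1  (I1 integral (f out))
b2 stroke at J3  (J3 flow already set via bond 4)
b1 stroke at J2  (1-jn J2 has f-setter on 2)
b0 stroke at TF1  (TF TF1: opposite of bond 1)
b5 stroke at J1  (J1 flow already set via bond 0)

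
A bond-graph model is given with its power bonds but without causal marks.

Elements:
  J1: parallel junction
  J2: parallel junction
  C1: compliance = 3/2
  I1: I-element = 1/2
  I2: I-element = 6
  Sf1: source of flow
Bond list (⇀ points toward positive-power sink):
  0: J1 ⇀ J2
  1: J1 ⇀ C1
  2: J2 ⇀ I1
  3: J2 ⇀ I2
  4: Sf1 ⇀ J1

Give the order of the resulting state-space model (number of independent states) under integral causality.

3  (C1, I1, I2 all integral)

#4 |Sf1  (Sf1: flow source, stroke at near end)
#1 |J1  (prefer integral on C1)
#0 |J2  (J1 effort already set via bond 1)
#2 |I1  (0-jn J2 has e-setter on 0)
#3 |I2  (0-jn J2 has e-setter on 0)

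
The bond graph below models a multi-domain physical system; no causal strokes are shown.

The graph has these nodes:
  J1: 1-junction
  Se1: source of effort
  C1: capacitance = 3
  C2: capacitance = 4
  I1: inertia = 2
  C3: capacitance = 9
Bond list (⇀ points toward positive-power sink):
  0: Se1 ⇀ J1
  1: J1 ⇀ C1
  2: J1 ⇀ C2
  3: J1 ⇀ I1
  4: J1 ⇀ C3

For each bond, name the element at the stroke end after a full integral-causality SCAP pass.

b0 →J1
b1 →J1
b2 →J1
b3 →I1
b4 →J1

b0 stroke at J1  (Se1 fixes effort; stroke away)
b1 stroke at J1  (C1 integral (e out))
b2 stroke at J1  (C2 outputs effort q/C2)
b3 stroke at I1  (prefer integral on I1)
b4 stroke at J1  (1-jn J1 has f-setter on 3)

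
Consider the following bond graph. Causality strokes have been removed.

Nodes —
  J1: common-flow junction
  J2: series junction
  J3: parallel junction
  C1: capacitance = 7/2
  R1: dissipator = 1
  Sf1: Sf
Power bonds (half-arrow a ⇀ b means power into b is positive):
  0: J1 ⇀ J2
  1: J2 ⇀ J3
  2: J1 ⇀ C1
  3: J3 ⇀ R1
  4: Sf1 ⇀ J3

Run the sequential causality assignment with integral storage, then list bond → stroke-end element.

bond 4 |Sf1  (Sf1 (Sf) sets flow on bond)
bond 2 |J1  (C1 integral (e out))
bond 0 |J2  (J1: last free bond brings flow in)
bond 1 |J3  (J2 needs exactly one f-in)
bond 3 |R1  (common-e at J3 fixed by 1)

#0 |J2
#1 |J3
#2 |J1
#3 |R1
#4 |Sf1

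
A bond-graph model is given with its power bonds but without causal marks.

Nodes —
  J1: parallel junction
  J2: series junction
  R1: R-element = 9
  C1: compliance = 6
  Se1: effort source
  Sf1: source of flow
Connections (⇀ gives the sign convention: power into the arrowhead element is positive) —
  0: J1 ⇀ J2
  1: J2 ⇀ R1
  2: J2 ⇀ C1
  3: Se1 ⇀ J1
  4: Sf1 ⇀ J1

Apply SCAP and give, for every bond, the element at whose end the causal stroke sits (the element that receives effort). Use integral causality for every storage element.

β0 stroke at J2
β1 stroke at R1
β2 stroke at J2
β3 stroke at J1
β4 stroke at Sf1

b3 stroke at J1  (Se1: effort source, stroke at far end)
b4 stroke at Sf1  (Sf1: flow source, stroke at near end)
b0 stroke at J2  (J1 effort already set via bond 3)
b2 stroke at J2  (C1 integral (e out))
b1 stroke at R1  (J2 needs exactly one f-in)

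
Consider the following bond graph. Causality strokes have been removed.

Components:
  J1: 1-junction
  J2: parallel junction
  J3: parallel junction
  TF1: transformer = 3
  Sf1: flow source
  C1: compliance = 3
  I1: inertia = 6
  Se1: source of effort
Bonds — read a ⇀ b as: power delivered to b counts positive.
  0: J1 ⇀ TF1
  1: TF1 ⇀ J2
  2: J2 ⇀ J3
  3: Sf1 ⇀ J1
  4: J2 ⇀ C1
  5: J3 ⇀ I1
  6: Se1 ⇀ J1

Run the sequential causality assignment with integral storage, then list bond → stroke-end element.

β0 stroke→J1
β1 stroke→TF1
β2 stroke→J3
β3 stroke→Sf1
β4 stroke→J2
β5 stroke→I1
β6 stroke→J1

β3 |Sf1  (Sf1 (Sf) sets flow on bond)
β6 |J1  (Se1 fixes effort; stroke away)
β0 |J1  (J1: bond 3 brought flow, rest push out)
β1 |TF1  (TF1: transformer flips bond 0)
β4 |J2  (C1 integral (e out))
β2 |J3  (0-jn J2 has e-setter on 4)
β5 |I1  (J3 effort already set via bond 2)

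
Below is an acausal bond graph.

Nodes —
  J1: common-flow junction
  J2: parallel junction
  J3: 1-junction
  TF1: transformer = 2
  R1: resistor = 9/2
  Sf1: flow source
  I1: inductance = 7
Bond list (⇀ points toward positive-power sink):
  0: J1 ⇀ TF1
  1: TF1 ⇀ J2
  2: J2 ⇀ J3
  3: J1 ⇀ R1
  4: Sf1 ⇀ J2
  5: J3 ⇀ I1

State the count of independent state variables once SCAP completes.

1  (I1 all integral)

β4 →Sf1  (Sf1 (Sf) sets flow on bond)
β5 →I1  (I1 outputs flow p/I1)
β2 →J3  (J3: bond 5 brought flow, rest push out)
β1 →J2  (closing 0-jn rule on J2)
β0 →TF1  (TF1: transformer flips bond 1)
β3 →J1  (common-f at J1 fixed by 0)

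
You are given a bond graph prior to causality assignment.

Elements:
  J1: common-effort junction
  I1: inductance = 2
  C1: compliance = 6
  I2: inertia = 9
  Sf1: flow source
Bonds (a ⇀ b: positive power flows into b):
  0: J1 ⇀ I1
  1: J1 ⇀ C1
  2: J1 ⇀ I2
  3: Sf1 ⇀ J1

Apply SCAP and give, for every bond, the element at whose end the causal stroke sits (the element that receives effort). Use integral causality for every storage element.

b3 |Sf1  (Sf1: flow source, stroke at near end)
b0 |I1  (I1 integral (f out))
b1 |J1  (C1: C, integral causality)
b2 |I2  (common-e at J1 fixed by 1)

β0 →I1
β1 →J1
β2 →I2
β3 →Sf1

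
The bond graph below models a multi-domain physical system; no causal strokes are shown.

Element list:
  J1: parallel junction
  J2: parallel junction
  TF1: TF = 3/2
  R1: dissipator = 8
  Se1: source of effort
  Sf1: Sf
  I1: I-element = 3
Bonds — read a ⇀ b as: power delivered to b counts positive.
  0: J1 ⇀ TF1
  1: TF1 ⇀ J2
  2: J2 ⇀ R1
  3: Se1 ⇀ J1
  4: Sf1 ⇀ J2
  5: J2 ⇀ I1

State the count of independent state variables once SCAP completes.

1  (I1 all integral)

bond 3 →J1  (Se1: effort source, stroke at far end)
bond 4 →Sf1  (Sf1 fixes flow; stroke at Sf1)
bond 0 →TF1  (J1 effort already set via bond 3)
bond 1 →J2  (TF1 one-in-one-out from 0)
bond 2 →R1  (J2 effort already set via bond 1)
bond 5 →I1  (J2 effort already set via bond 1)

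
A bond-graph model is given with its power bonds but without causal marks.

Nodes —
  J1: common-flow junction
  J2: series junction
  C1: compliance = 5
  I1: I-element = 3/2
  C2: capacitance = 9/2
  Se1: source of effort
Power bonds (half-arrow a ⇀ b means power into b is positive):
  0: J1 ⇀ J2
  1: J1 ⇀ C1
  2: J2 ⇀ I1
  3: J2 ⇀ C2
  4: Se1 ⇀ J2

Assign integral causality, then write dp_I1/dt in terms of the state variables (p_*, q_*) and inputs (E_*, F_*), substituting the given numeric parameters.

dp_I1/dt = E_Se1 - q_C1/5 - 2*q_C2/9

bond 4 stroke at J2  (source Se1 imposes e)
bond 1 stroke at J1  (prefer integral on C1)
bond 0 stroke at J2  (closing 1-jn rule on J1)
bond 2 stroke at I1  (I1: I, integral causality)
bond 3 stroke at J2  (J2 flow already set via bond 2)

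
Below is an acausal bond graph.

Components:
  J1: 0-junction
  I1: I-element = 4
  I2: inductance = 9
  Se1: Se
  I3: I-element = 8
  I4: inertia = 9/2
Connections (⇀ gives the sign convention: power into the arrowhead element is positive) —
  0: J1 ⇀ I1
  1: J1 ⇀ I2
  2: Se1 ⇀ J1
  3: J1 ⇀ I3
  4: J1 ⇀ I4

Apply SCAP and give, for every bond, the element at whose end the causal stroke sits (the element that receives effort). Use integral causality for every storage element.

#0 stroke at I1
#1 stroke at I2
#2 stroke at J1
#3 stroke at I3
#4 stroke at I4

#2 stroke→J1  (Se1: effort source, stroke at far end)
#0 stroke→I1  (0-jn J1 has e-setter on 2)
#1 stroke→I2  (common-e at J1 fixed by 2)
#3 stroke→I3  (J1 effort already set via bond 2)
#4 stroke→I4  (0-jn J1 has e-setter on 2)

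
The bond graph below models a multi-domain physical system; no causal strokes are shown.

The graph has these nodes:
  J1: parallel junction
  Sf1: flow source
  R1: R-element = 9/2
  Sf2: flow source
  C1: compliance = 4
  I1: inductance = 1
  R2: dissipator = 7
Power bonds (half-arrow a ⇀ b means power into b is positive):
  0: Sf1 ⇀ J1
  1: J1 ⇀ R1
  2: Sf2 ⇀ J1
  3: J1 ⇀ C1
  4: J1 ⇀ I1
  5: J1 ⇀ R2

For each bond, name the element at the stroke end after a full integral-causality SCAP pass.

bond 0 stroke→Sf1
bond 1 stroke→R1
bond 2 stroke→Sf2
bond 3 stroke→J1
bond 4 stroke→I1
bond 5 stroke→R2

b0 |Sf1  (Sf1 (Sf) sets flow on bond)
b2 |Sf2  (source Sf2 imposes f)
b3 |J1  (C1 outputs effort q/C1)
b1 |R1  (0-jn J1 has e-setter on 3)
b4 |I1  (common-e at J1 fixed by 3)
b5 |R2  (common-e at J1 fixed by 3)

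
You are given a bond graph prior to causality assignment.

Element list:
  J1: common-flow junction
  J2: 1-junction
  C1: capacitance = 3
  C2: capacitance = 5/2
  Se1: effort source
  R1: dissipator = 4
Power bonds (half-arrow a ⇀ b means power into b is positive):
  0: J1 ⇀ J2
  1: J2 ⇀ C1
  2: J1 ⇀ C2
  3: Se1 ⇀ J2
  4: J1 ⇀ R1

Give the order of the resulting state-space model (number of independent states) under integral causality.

b3 →J2  (source Se1 imposes e)
b1 →J2  (C1: C, integral causality)
b0 →J1  (J2: last free bond brings flow in)
b2 →J1  (C2 integral (e out))
b4 →R1  (closing 1-jn rule on J1)

2  (C1, C2 all integral)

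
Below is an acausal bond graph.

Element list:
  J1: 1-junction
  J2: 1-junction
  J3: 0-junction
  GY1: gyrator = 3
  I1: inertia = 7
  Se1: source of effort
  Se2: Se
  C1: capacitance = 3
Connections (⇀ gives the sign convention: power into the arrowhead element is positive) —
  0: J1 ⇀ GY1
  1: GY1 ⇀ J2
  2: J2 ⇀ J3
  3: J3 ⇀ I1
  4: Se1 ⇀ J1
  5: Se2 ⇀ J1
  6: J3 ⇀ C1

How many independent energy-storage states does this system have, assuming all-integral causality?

2  (C1, I1 all integral)

bond 4 |J1  (Se1 (Se) sets effort on bond)
bond 5 |J1  (Se2 fixes effort; stroke away)
bond 0 |GY1  (closing 1-jn rule on J1)
bond 1 |GY1  (GY1: gyrator matches bond 0)
bond 2 |J2  (1-jn J2 has f-setter on 1)
bond 3 |I1  (I1 outputs flow p/I1)
bond 6 |J3  (closing 0-jn rule on J3)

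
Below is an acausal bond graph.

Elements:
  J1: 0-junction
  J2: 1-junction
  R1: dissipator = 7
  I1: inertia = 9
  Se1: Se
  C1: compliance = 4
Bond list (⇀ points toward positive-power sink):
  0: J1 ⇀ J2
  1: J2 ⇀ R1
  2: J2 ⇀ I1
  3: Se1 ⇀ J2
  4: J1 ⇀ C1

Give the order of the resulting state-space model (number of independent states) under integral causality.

2  (C1, I1 all integral)

b3 stroke→J2  (Se1 fixes effort; stroke away)
b2 stroke→I1  (I1: I, integral causality)
b0 stroke→J2  (J2 flow already set via bond 2)
b1 stroke→J2  (common-f at J2 fixed by 2)
b4 stroke→J1  (J1: last free bond brings effort in)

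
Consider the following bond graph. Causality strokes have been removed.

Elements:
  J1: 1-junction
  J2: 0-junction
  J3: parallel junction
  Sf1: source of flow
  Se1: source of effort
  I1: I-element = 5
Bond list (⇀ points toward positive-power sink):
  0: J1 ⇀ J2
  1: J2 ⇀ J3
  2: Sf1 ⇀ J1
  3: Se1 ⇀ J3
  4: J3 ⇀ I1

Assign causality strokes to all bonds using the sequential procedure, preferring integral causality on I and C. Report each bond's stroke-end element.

#2 →Sf1  (Sf1 fixes flow; stroke at Sf1)
#3 →J3  (Se1: effort source, stroke at far end)
#0 →J1  (J1: bond 2 brought flow, rest push out)
#1 →J2  (J2: last free bond brings effort in)
#4 →I1  (common-e at J3 fixed by 3)

β0 →J1
β1 →J2
β2 →Sf1
β3 →J3
β4 →I1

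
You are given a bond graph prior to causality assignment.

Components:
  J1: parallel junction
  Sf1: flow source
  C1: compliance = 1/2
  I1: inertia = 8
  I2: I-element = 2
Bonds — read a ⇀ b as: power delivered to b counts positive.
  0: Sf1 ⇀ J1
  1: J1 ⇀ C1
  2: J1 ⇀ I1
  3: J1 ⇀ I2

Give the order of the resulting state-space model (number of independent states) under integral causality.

#0 →Sf1  (Sf1: flow source, stroke at near end)
#1 →J1  (prefer integral on C1)
#2 →I1  (J1: bond 1 brought effort, rest push out)
#3 →I2  (J1 effort already set via bond 1)

3  (C1, I1, I2 all integral)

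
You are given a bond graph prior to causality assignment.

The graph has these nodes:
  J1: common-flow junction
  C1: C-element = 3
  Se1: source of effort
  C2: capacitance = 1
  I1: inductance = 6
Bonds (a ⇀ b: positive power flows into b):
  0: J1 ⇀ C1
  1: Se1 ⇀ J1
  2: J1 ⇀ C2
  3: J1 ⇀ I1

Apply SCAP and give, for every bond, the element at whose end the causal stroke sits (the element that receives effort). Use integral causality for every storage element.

bond 1 stroke→J1  (source Se1 imposes e)
bond 0 stroke→J1  (C1 outputs effort q/C1)
bond 2 stroke→J1  (prefer integral on C2)
bond 3 stroke→I1  (only one flow-in slot at J1)

bond 0 stroke→J1
bond 1 stroke→J1
bond 2 stroke→J1
bond 3 stroke→I1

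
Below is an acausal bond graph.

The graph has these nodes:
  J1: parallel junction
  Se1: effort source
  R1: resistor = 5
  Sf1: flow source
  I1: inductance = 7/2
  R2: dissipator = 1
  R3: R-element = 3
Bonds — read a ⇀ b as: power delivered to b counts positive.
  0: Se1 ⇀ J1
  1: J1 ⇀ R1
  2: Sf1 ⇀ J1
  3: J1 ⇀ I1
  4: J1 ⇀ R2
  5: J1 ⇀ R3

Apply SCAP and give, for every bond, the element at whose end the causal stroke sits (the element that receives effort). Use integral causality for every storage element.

β0 stroke→J1  (Se1: effort source, stroke at far end)
β2 stroke→Sf1  (Sf1 (Sf) sets flow on bond)
β1 stroke→R1  (0-jn J1 has e-setter on 0)
β3 stroke→I1  (J1: bond 0 brought effort, rest push out)
β4 stroke→R2  (0-jn J1 has e-setter on 0)
β5 stroke→R3  (0-jn J1 has e-setter on 0)

β0 →J1
β1 →R1
β2 →Sf1
β3 →I1
β4 →R2
β5 →R3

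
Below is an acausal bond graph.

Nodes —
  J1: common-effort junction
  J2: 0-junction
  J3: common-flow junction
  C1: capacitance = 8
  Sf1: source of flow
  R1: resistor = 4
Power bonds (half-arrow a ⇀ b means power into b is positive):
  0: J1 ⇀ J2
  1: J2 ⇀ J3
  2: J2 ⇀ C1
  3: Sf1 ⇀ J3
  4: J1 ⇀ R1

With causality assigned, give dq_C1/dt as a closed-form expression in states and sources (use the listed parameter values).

dq_C1/dt = -F_Sf1 - q_C1/32

bond 3 |Sf1  (Sf1 fixes flow; stroke at Sf1)
bond 1 |J3  (J3: bond 3 brought flow, rest push out)
bond 2 |J2  (C1: C, integral causality)
bond 0 |J1  (J2: bond 2 brought effort, rest push out)
bond 4 |R1  (J1: bond 0 brought effort, rest push out)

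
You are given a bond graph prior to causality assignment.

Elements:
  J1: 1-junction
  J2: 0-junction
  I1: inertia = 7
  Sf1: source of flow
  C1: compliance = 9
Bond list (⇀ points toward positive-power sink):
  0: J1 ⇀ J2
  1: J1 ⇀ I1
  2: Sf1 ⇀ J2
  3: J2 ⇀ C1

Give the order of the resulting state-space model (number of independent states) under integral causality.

2  (C1, I1 all integral)

β2 |Sf1  (Sf1 (Sf) sets flow on bond)
β1 |I1  (I1 outputs flow p/I1)
β0 |J1  (common-f at J1 fixed by 1)
β3 |J2  (closing 0-jn rule on J2)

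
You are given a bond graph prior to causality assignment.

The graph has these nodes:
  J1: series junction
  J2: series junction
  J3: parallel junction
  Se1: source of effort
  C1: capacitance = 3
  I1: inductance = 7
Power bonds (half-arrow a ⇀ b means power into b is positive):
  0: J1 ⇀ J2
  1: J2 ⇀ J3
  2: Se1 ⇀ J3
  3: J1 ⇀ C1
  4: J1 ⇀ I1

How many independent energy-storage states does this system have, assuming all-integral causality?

2  (C1, I1 all integral)

β2 stroke at J3  (Se1 (Se) sets effort on bond)
β1 stroke at J2  (common-e at J3 fixed by 2)
β0 stroke at J1  (closing 1-jn rule on J2)
β3 stroke at J1  (C1 integral (e out))
β4 stroke at I1  (J1: last free bond brings flow in)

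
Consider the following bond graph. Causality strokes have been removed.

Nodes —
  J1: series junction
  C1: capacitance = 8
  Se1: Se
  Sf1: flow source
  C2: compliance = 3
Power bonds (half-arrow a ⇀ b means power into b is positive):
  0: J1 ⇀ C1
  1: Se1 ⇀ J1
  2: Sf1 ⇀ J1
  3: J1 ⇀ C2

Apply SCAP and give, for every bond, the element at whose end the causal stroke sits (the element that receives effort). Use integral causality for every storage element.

bond 1 stroke at J1  (Se1 (Se) sets effort on bond)
bond 2 stroke at Sf1  (Sf1 (Sf) sets flow on bond)
bond 0 stroke at J1  (J1 flow already set via bond 2)
bond 3 stroke at J1  (J1: bond 2 brought flow, rest push out)

b0 stroke→J1
b1 stroke→J1
b2 stroke→Sf1
b3 stroke→J1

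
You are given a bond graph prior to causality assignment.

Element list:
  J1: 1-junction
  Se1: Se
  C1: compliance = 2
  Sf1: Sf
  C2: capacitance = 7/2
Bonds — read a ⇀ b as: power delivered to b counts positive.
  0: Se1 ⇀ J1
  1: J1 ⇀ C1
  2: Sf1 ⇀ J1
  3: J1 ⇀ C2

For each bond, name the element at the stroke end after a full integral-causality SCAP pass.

β0 stroke→J1
β1 stroke→J1
β2 stroke→Sf1
β3 stroke→J1

b0 stroke at J1  (Se1 fixes effort; stroke away)
b2 stroke at Sf1  (source Sf1 imposes f)
b1 stroke at J1  (1-jn J1 has f-setter on 2)
b3 stroke at J1  (common-f at J1 fixed by 2)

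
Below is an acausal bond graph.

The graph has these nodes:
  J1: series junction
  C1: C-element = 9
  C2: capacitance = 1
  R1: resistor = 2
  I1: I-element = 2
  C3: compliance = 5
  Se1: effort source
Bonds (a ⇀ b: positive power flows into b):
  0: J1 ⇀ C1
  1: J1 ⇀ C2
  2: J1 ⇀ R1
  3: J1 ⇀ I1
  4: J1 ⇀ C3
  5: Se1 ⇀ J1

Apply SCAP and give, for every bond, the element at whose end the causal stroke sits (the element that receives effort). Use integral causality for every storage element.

β0 stroke→J1
β1 stroke→J1
β2 stroke→J1
β3 stroke→I1
β4 stroke→J1
β5 stroke→J1

bond 5 stroke→J1  (Se1 (Se) sets effort on bond)
bond 0 stroke→J1  (C1 outputs effort q/C1)
bond 1 stroke→J1  (C2 integral (e out))
bond 3 stroke→I1  (I1 outputs flow p/I1)
bond 2 stroke→J1  (J1: bond 3 brought flow, rest push out)
bond 4 stroke→J1  (common-f at J1 fixed by 3)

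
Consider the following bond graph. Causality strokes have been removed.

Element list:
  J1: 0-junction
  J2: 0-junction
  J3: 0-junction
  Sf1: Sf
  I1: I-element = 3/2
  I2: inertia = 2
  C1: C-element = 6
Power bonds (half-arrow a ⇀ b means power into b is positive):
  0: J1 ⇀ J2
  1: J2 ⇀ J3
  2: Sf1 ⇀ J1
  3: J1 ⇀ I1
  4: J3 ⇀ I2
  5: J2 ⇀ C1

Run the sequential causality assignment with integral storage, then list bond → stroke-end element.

b2 stroke→Sf1  (Sf1: flow source, stroke at near end)
b3 stroke→I1  (I1 integral (f out))
b0 stroke→J1  (only one effort-in slot at J1)
b4 stroke→I2  (I2 outputs flow p/I2)
b1 stroke→J3  (closing 0-jn rule on J3)
b5 stroke→J2  (closing 0-jn rule on J2)

β0 stroke→J1
β1 stroke→J3
β2 stroke→Sf1
β3 stroke→I1
β4 stroke→I2
β5 stroke→J2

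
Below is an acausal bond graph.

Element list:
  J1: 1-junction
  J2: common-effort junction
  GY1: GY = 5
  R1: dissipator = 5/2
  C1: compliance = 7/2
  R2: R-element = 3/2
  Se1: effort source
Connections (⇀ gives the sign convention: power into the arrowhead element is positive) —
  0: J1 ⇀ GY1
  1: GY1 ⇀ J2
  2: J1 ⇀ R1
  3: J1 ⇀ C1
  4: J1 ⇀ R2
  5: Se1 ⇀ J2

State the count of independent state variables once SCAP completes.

1  (C1 all integral)

β5 |J2  (source Se1 imposes e)
β1 |GY1  (0-jn J2 has e-setter on 5)
β0 |GY1  (GY1 both-in/both-out from 1)
β2 |J1  (common-f at J1 fixed by 0)
β3 |J1  (J1 flow already set via bond 0)
β4 |J1  (common-f at J1 fixed by 0)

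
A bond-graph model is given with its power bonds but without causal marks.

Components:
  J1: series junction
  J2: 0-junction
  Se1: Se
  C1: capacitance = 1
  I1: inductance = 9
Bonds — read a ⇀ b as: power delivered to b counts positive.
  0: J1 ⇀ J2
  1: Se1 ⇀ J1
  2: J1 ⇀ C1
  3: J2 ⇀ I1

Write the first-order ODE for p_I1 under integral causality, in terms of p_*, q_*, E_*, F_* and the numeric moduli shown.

#1 stroke at J1  (Se1: effort source, stroke at far end)
#2 stroke at J1  (C1 integral (e out))
#0 stroke at J2  (only one flow-in slot at J1)
#3 stroke at I1  (J2: bond 0 brought effort, rest push out)

dp_I1/dt = E_Se1 - q_C1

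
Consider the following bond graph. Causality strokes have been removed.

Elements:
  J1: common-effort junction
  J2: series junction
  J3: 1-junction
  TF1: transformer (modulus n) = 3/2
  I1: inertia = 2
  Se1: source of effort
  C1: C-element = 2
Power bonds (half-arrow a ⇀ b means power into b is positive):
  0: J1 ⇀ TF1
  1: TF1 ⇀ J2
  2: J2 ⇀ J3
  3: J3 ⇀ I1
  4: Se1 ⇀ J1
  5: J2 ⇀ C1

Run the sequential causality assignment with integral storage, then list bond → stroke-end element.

#0 →TF1
#1 →J2
#2 →J3
#3 →I1
#4 →J1
#5 →J2

bond 4 →J1  (source Se1 imposes e)
bond 0 →TF1  (common-e at J1 fixed by 4)
bond 1 →J2  (TF TF1: opposite of bond 0)
bond 3 →I1  (prefer integral on I1)
bond 2 →J3  (J3 flow already set via bond 3)
bond 5 →J2  (common-f at J2 fixed by 2)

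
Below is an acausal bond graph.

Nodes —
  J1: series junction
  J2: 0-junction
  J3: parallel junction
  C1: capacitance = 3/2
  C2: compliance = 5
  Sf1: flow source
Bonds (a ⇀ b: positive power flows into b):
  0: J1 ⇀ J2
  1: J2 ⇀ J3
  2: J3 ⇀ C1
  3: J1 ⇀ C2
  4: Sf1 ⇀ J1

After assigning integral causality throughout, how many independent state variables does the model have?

2  (C1, C2 all integral)

β4 →Sf1  (Sf1 (Sf) sets flow on bond)
β0 →J1  (J1: bond 4 brought flow, rest push out)
β3 →J1  (common-f at J1 fixed by 4)
β1 →J2  (J2 needs exactly one e-in)
β2 →J3  (closing 0-jn rule on J3)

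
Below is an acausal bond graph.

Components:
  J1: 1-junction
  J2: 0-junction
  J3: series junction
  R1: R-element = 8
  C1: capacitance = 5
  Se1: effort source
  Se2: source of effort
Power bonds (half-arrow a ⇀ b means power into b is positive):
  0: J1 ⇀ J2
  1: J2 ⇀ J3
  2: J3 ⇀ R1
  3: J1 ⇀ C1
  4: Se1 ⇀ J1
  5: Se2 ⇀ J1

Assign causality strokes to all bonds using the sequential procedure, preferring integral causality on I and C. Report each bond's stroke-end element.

#0 →J2
#1 →J3
#2 →R1
#3 →J1
#4 →J1
#5 →J1

b4 stroke at J1  (Se1 (Se) sets effort on bond)
b5 stroke at J1  (Se2 fixes effort; stroke away)
b3 stroke at J1  (prefer integral on C1)
b0 stroke at J2  (closing 1-jn rule on J1)
b1 stroke at J3  (J2 effort already set via bond 0)
b2 stroke at R1  (J3: last free bond brings flow in)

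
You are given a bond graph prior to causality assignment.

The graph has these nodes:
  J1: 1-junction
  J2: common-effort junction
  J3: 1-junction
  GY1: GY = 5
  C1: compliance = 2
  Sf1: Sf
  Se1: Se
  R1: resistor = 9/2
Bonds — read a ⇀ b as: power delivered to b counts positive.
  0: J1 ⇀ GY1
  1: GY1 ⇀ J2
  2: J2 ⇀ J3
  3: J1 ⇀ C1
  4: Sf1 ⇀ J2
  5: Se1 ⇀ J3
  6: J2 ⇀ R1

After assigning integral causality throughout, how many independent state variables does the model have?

1  (C1 all integral)

bond 4 →Sf1  (Sf1 (Sf) sets flow on bond)
bond 5 →J3  (Se1 fixes effort; stroke away)
bond 2 →J2  (only one flow-in slot at J3)
bond 1 →GY1  (0-jn J2 has e-setter on 2)
bond 6 →R1  (0-jn J2 has e-setter on 2)
bond 0 →GY1  (GY GY1: same side as bond 1)
bond 3 →J1  (J1 flow already set via bond 0)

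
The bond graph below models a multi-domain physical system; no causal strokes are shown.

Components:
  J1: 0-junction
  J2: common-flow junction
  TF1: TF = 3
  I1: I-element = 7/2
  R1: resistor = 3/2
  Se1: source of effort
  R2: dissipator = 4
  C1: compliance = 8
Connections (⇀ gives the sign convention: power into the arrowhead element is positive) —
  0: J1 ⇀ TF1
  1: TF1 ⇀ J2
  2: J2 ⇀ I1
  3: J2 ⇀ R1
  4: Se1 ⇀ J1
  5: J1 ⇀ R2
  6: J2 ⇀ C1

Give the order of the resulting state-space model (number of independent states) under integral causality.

2  (C1, I1 all integral)

b4 →J1  (Se1 (Se) sets effort on bond)
b0 →TF1  (0-jn J1 has e-setter on 4)
b5 →R2  (J1: bond 4 brought effort, rest push out)
b1 →J2  (TF TF1: opposite of bond 0)
b2 →I1  (prefer integral on I1)
b3 →J2  (1-jn J2 has f-setter on 2)
b6 →J2  (J2: bond 2 brought flow, rest push out)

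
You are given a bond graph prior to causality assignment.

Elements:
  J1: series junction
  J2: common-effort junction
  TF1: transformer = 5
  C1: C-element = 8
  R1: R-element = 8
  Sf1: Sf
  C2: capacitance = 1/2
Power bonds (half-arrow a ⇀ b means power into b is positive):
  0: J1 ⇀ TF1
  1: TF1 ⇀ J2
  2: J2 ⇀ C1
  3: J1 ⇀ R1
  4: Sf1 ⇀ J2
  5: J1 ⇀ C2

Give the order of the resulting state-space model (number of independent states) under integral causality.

#4 |Sf1  (Sf1 fixes flow; stroke at Sf1)
#2 |J2  (C1 integral (e out))
#1 |TF1  (J2: bond 2 brought effort, rest push out)
#0 |J1  (TF TF1: opposite of bond 1)
#5 |J1  (C2: C, integral causality)
#3 |R1  (closing 1-jn rule on J1)

2  (C1, C2 all integral)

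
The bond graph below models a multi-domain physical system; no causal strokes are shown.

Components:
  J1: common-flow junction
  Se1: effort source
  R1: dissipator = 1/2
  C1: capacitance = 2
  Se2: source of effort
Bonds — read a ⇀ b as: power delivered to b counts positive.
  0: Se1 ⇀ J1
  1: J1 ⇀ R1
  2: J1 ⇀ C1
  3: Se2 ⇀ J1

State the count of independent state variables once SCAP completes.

1  (C1 all integral)

#0 stroke→J1  (Se1 (Se) sets effort on bond)
#3 stroke→J1  (Se2: effort source, stroke at far end)
#2 stroke→J1  (C1 integral (e out))
#1 stroke→R1  (closing 1-jn rule on J1)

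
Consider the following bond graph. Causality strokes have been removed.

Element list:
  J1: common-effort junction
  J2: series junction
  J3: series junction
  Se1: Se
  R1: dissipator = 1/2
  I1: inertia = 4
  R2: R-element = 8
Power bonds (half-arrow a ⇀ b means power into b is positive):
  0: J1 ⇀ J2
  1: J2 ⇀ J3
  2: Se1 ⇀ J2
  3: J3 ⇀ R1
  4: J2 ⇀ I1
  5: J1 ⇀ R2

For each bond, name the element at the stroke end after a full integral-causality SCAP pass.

#0 stroke→J2
#1 stroke→J2
#2 stroke→J2
#3 stroke→J3
#4 stroke→I1
#5 stroke→J1

β2 |J2  (source Se1 imposes e)
β4 |I1  (prefer integral on I1)
β0 |J2  (1-jn J2 has f-setter on 4)
β1 |J2  (J2 flow already set via bond 4)
β3 |J3  (J3 flow already set via bond 1)
β5 |J1  (J1 needs exactly one e-in)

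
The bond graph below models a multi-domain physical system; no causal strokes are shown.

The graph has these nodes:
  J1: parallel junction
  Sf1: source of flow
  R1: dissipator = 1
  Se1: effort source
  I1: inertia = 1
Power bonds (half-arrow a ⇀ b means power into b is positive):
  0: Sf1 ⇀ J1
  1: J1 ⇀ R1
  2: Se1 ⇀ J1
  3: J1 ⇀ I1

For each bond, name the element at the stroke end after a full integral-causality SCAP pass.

#0 →Sf1  (source Sf1 imposes f)
#2 →J1  (Se1: effort source, stroke at far end)
#1 →R1  (common-e at J1 fixed by 2)
#3 →I1  (0-jn J1 has e-setter on 2)

#0 →Sf1
#1 →R1
#2 →J1
#3 →I1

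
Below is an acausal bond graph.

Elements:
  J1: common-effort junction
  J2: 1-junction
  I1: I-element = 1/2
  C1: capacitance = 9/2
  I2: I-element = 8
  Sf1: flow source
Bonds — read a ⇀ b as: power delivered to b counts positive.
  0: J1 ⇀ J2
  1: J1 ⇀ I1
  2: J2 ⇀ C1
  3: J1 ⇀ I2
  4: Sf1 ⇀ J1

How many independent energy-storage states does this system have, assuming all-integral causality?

bond 4 stroke→Sf1  (source Sf1 imposes f)
bond 1 stroke→I1  (I1: I, integral causality)
bond 2 stroke→J2  (C1 outputs effort q/C1)
bond 0 stroke→J1  (only one flow-in slot at J2)
bond 3 stroke→I2  (common-e at J1 fixed by 0)

3  (C1, I1, I2 all integral)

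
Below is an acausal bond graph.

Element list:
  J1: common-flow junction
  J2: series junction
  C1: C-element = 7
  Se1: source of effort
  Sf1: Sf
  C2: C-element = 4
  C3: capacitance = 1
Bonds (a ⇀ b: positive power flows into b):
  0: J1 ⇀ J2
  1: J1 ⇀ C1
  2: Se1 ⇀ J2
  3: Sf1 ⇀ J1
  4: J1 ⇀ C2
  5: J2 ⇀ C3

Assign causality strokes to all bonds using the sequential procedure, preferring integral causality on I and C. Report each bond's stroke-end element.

#0 stroke→J1
#1 stroke→J1
#2 stroke→J2
#3 stroke→Sf1
#4 stroke→J1
#5 stroke→J2

β2 stroke→J2  (Se1 fixes effort; stroke away)
β3 stroke→Sf1  (source Sf1 imposes f)
β0 stroke→J1  (1-jn J1 has f-setter on 3)
β1 stroke→J1  (J1 flow already set via bond 3)
β4 stroke→J1  (J1: bond 3 brought flow, rest push out)
β5 stroke→J2  (J2 flow already set via bond 0)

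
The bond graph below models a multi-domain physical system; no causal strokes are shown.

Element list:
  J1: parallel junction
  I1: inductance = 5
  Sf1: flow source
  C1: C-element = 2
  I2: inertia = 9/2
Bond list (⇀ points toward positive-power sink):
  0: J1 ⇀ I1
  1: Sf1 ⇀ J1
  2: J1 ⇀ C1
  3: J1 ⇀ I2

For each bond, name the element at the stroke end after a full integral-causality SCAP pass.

#1 stroke→Sf1  (Sf1 fixes flow; stroke at Sf1)
#0 stroke→I1  (I1: I, integral causality)
#2 stroke→J1  (prefer integral on C1)
#3 stroke→I2  (J1: bond 2 brought effort, rest push out)

β0 stroke at I1
β1 stroke at Sf1
β2 stroke at J1
β3 stroke at I2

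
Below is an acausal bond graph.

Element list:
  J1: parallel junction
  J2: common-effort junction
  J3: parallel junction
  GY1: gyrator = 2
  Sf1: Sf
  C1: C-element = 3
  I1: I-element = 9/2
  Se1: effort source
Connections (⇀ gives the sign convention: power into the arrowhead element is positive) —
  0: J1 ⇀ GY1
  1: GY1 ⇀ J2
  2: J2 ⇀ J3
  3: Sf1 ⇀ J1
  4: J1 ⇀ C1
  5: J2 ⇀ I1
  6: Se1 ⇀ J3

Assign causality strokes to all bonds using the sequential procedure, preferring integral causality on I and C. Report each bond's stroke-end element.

β0 →GY1
β1 →GY1
β2 →J2
β3 →Sf1
β4 →J1
β5 →I1
β6 →J3

b3 stroke at Sf1  (Sf1: flow source, stroke at near end)
b6 stroke at J3  (Se1 fixes effort; stroke away)
b2 stroke at J2  (J3: bond 6 brought effort, rest push out)
b1 stroke at GY1  (common-e at J2 fixed by 2)
b5 stroke at I1  (0-jn J2 has e-setter on 2)
b0 stroke at GY1  (through GY1, causality inverts; strokes same side of GY1)
b4 stroke at J1  (closing 0-jn rule on J1)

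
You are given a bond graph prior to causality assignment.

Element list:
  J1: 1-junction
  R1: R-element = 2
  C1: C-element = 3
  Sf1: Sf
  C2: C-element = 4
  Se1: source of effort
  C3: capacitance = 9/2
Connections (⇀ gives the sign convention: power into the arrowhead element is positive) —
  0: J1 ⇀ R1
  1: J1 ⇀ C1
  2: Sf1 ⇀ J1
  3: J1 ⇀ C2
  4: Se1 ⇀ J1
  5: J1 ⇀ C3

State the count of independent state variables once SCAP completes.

3  (C1, C2, C3 all integral)

#2 |Sf1  (Sf1: flow source, stroke at near end)
#4 |J1  (Se1: effort source, stroke at far end)
#0 |J1  (J1 flow already set via bond 2)
#1 |J1  (common-f at J1 fixed by 2)
#3 |J1  (1-jn J1 has f-setter on 2)
#5 |J1  (J1 flow already set via bond 2)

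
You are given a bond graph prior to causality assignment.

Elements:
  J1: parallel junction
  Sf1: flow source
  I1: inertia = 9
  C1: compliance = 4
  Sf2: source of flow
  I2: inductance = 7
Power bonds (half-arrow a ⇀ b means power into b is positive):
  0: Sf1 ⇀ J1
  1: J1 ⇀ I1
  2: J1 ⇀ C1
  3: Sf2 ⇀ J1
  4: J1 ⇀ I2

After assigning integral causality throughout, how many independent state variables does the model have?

bond 0 |Sf1  (source Sf1 imposes f)
bond 3 |Sf2  (Sf2 fixes flow; stroke at Sf2)
bond 1 |I1  (prefer integral on I1)
bond 2 |J1  (C1 outputs effort q/C1)
bond 4 |I2  (0-jn J1 has e-setter on 2)

3  (C1, I1, I2 all integral)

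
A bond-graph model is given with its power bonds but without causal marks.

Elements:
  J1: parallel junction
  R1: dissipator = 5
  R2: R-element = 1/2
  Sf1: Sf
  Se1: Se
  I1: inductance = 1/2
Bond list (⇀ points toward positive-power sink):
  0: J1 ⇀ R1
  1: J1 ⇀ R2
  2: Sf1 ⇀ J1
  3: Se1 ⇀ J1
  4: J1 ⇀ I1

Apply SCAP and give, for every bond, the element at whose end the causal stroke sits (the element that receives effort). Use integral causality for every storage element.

b2 →Sf1  (Sf1: flow source, stroke at near end)
b3 →J1  (Se1 fixes effort; stroke away)
b0 →R1  (0-jn J1 has e-setter on 3)
b1 →R2  (0-jn J1 has e-setter on 3)
b4 →I1  (0-jn J1 has e-setter on 3)

bond 0 stroke at R1
bond 1 stroke at R2
bond 2 stroke at Sf1
bond 3 stroke at J1
bond 4 stroke at I1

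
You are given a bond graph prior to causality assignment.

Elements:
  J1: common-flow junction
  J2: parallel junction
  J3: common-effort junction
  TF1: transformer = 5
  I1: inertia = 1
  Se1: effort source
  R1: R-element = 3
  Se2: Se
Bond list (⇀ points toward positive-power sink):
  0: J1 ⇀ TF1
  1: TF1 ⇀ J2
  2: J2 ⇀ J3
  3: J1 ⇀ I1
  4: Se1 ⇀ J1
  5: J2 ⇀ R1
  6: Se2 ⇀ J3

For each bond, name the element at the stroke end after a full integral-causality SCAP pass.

#4 stroke→J1  (Se1 (Se) sets effort on bond)
#6 stroke→J3  (source Se2 imposes e)
#2 stroke→J2  (common-e at J3 fixed by 6)
#1 stroke→TF1  (common-e at J2 fixed by 2)
#5 stroke→R1  (J2: bond 2 brought effort, rest push out)
#0 stroke→J1  (through TF1, causality passes straight; one stroke at TF1)
#3 stroke→I1  (J1 needs exactly one f-in)

bond 0 →J1
bond 1 →TF1
bond 2 →J2
bond 3 →I1
bond 4 →J1
bond 5 →R1
bond 6 →J3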